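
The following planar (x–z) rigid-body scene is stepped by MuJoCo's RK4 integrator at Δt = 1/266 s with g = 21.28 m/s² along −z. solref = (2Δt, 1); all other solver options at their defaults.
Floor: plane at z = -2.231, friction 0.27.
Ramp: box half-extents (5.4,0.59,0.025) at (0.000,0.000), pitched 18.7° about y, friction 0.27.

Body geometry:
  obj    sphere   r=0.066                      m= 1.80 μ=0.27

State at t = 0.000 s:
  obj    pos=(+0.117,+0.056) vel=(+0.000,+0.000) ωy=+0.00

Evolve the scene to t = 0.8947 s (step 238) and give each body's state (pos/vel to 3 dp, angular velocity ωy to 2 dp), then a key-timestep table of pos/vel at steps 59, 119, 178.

State at t = 0.8947 s:
  obj    pos=(+1.965,-0.569) vel=(+4.130,-1.398) ωy=+66.06

Key-timestep trajectory:
   step    t(s)  obj.x    obj.z    obj.vx   obj.vz 
     59  0.2218   +0.231  +0.018  +1.024  -0.347
    119  0.4474   +0.579  -0.100  +2.065  -0.699
    178  0.6692   +1.151  -0.293  +3.089  -1.046


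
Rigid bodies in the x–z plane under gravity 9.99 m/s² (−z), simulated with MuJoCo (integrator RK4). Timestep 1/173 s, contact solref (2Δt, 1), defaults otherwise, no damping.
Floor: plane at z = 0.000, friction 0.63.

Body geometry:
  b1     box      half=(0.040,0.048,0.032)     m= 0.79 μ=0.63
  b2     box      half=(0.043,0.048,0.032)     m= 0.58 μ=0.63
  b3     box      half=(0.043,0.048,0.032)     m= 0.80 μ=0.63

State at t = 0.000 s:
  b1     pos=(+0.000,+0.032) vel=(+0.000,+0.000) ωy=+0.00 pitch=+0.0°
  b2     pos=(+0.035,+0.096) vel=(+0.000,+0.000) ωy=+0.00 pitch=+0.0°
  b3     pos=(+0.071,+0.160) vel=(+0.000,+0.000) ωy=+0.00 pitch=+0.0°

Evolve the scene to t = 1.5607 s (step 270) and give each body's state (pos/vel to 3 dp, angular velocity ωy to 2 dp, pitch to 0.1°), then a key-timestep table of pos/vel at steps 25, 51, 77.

State at t = 1.5607 s:
  b1     pos=(+0.000,+0.032) vel=(+0.000,+0.000) ωy=+0.00 pitch=+0.0°
  b2     pos=(+0.079,+0.043) vel=(+0.000,+0.000) ωy=+0.00 pitch=+90.0°
  b3     pos=(+0.251,+0.032) vel=(+0.000,+0.000) ωy=+0.00 pitch=+180.0°

Key-timestep trajectory:
   step    t(s)  b1.x    b1.z    b1.vx   b1.vz   b2.x    b2.z    b2.vx   b2.vz   b3.x    b3.z    b3.vx   b3.vz 
     25  0.1445   +0.000  +0.032  -0.001  +0.000   +0.043  +0.096  +0.137  -0.013   +0.095  +0.148  +0.364  -0.231
     51  0.2948   +0.000  +0.032  +0.000  +0.000   +0.079  +0.056  +0.279  -0.820   +0.168  +0.042  +0.773  -0.234
     77  0.4451   +0.000  +0.032  +0.000  +0.000   +0.079  +0.043  +0.000  +0.000   +0.228  +0.049  +0.405  -0.181


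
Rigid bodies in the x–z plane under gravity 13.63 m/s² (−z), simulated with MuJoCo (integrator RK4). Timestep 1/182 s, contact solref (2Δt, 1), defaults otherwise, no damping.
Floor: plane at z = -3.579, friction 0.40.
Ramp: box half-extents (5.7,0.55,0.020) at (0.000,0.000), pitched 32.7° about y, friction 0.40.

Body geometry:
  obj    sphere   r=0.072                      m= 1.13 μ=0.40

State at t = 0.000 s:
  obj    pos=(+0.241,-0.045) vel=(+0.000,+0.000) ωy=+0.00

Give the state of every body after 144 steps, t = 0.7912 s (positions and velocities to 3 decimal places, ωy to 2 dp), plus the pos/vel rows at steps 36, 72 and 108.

State at t = 0.7912 s:
  obj    pos=(+1.626,-0.935) vel=(+3.502,-2.248) ωy=+57.79

Key-timestep trajectory:
   step    t(s)  obj.x    obj.z    obj.vx   obj.vz 
     36  0.1978   +0.328  -0.101  +0.876  -0.562
     72  0.3956   +0.587  -0.268  +1.751  -1.124
    108  0.5934   +1.020  -0.546  +2.627  -1.686


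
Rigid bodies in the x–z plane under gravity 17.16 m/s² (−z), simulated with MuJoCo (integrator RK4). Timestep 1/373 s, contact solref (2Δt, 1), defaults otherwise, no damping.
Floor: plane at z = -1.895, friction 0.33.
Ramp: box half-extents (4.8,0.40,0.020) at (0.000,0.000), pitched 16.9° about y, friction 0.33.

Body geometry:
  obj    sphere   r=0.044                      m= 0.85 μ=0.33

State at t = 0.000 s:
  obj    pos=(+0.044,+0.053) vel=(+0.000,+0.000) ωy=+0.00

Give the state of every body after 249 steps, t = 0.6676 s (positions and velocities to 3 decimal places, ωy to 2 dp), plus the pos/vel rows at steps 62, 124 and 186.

State at t = 0.6676 s:
  obj    pos=(+0.804,-0.177) vel=(+2.276,-0.691) ωy=+54.05

Key-timestep trajectory:
   step    t(s)  obj.x    obj.z    obj.vx   obj.vz 
     62  0.1662   +0.091  +0.039  +0.567  -0.172
    124  0.3324   +0.233  -0.004  +1.133  -0.344
    186  0.4987   +0.468  -0.075  +1.700  -0.517


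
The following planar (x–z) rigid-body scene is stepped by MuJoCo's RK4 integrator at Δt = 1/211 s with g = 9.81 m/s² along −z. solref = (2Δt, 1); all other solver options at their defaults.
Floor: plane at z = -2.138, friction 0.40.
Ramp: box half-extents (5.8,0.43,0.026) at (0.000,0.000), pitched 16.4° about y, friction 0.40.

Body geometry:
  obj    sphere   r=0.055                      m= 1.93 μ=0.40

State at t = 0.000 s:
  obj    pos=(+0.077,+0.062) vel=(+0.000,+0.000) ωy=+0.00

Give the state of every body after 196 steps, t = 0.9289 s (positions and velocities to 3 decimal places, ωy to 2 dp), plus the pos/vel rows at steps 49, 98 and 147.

State at t = 0.9289 s:
  obj    pos=(+0.896,-0.179) vel=(+1.763,-0.519) ωy=+33.41

Key-timestep trajectory:
   step    t(s)  obj.x    obj.z    obj.vx   obj.vz 
     49  0.2322   +0.128  +0.047  +0.441  -0.130
     98  0.4645   +0.282  +0.002  +0.882  -0.259
    147  0.6967   +0.538  -0.074  +1.322  -0.389


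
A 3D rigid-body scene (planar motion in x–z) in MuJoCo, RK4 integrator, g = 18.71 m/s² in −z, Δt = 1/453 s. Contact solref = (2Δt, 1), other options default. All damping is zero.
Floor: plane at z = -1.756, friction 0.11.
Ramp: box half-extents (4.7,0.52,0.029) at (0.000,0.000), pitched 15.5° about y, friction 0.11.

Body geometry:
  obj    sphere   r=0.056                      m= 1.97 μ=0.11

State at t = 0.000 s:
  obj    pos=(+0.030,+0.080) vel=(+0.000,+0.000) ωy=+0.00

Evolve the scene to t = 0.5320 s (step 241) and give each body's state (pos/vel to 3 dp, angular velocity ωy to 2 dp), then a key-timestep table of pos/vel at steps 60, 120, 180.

State at t = 0.5320 s:
  obj    pos=(+0.517,-0.055) vel=(+1.831,-0.508) ωy=+33.92

Key-timestep trajectory:
   step    t(s)  obj.x    obj.z    obj.vx   obj.vz 
     60  0.1325   +0.060  +0.072  +0.456  -0.126
    120  0.2649   +0.151  +0.046  +0.912  -0.253
    180  0.3974   +0.302  +0.005  +1.368  -0.379


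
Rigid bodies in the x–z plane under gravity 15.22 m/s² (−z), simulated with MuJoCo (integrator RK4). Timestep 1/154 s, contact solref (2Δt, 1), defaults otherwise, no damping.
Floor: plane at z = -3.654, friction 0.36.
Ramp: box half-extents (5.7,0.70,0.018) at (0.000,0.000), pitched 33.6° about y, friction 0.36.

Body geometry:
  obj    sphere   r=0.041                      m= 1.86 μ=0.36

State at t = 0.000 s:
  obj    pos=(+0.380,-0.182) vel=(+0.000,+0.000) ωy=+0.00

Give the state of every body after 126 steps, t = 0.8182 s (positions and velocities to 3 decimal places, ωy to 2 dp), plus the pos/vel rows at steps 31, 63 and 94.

State at t = 0.8182 s:
  obj    pos=(+2.057,-1.296) vel=(+4.100,-2.724) ωy=+120.03

Key-timestep trajectory:
   step    t(s)  obj.x    obj.z    obj.vx   obj.vz 
     31  0.2013   +0.482  -0.249  +1.009  -0.670
     63  0.4091   +0.800  -0.460  +2.050  -1.362
     94  0.6104   +1.314  -0.802  +3.059  -2.032


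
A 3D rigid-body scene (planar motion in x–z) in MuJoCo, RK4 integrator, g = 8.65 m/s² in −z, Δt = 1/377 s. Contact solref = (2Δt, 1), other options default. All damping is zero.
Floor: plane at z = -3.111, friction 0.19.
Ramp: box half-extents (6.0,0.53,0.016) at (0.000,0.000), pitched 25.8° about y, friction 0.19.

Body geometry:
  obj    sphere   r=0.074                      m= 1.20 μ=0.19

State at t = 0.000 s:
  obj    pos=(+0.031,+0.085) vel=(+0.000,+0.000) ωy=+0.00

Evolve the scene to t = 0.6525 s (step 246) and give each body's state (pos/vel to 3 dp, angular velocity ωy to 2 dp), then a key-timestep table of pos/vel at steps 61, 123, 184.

State at t = 0.6525 s:
  obj    pos=(+0.547,-0.164) vel=(+1.580,-0.764) ωy=+23.71

Key-timestep trajectory:
   step    t(s)  obj.x    obj.z    obj.vx   obj.vz 
     61  0.1618   +0.063  +0.070  +0.392  -0.189
    123  0.3263   +0.160  +0.023  +0.790  -0.382
    184  0.4881   +0.319  -0.054  +1.182  -0.571


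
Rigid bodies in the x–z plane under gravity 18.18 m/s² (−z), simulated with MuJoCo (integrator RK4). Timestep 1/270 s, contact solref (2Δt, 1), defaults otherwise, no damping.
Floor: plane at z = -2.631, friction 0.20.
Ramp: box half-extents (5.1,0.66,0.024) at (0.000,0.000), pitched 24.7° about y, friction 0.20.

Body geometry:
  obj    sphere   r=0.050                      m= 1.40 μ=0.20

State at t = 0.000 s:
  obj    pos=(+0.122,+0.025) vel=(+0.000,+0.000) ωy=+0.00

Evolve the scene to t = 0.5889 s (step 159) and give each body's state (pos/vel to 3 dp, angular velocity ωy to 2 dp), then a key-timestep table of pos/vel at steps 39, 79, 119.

State at t = 0.5889 s:
  obj    pos=(+0.977,-0.368) vel=(+2.903,-1.335) ωy=+63.89

Key-timestep trajectory:
   step    t(s)  obj.x    obj.z    obj.vx   obj.vz 
     39  0.1444   +0.174  +0.002  +0.712  -0.328
     79  0.2926   +0.333  -0.072  +1.443  -0.664
    119  0.4407   +0.601  -0.195  +2.173  -0.999


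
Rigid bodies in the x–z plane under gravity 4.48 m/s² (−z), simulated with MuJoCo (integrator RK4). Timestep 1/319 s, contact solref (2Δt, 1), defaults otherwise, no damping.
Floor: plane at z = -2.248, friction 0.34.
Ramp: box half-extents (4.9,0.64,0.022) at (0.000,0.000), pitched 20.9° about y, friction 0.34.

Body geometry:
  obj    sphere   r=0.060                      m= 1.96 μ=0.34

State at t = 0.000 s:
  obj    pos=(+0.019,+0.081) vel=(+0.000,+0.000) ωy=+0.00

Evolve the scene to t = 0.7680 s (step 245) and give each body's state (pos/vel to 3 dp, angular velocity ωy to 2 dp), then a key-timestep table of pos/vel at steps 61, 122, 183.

State at t = 0.7680 s:
  obj    pos=(+0.333,-0.040) vel=(+0.819,-0.313) ωy=+14.61

Key-timestep trajectory:
   step    t(s)  obj.x    obj.z    obj.vx   obj.vz 
     61  0.1912   +0.038  +0.073  +0.204  -0.078
    122  0.3824   +0.097  +0.051  +0.408  -0.156
    183  0.5737   +0.194  +0.014  +0.612  -0.234


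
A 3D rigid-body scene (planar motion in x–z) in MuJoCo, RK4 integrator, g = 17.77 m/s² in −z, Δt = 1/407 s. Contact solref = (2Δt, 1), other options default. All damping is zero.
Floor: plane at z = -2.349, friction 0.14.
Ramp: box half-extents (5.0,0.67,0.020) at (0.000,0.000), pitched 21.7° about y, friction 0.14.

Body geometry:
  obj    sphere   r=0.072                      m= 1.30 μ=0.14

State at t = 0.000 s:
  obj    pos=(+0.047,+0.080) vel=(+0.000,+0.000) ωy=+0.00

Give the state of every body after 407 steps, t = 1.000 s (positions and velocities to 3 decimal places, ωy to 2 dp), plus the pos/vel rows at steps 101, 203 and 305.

State at t = 1.000 s:
  obj    pos=(+2.228,-0.787) vel=(+4.361,-1.735) ωy=+65.17

Key-timestep trajectory:
   step    t(s)  obj.x    obj.z    obj.vx   obj.vz 
    101  0.2482   +0.181  +0.027  +1.082  -0.431
    203  0.4988   +0.590  -0.136  +2.175  -0.866
    305  0.7494   +1.272  -0.407  +3.268  -1.300


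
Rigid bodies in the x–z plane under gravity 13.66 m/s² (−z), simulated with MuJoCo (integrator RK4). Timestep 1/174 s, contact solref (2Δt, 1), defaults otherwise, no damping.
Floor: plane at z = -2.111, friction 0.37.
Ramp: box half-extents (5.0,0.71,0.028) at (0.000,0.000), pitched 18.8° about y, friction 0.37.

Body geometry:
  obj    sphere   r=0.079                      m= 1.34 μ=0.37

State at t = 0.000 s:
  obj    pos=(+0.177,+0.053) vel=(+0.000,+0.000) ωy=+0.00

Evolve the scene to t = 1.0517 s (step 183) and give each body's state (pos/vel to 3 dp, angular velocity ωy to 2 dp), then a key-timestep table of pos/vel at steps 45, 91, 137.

State at t = 1.0517 s:
  obj    pos=(+1.823,-0.508) vel=(+3.131,-1.066) ωy=+41.85

Key-timestep trajectory:
   step    t(s)  obj.x    obj.z    obj.vx   obj.vz 
     45  0.2586   +0.277  +0.019  +0.770  -0.262
     91  0.5230   +0.584  -0.086  +1.557  -0.530
    137  0.7874   +1.100  -0.261  +2.344  -0.798


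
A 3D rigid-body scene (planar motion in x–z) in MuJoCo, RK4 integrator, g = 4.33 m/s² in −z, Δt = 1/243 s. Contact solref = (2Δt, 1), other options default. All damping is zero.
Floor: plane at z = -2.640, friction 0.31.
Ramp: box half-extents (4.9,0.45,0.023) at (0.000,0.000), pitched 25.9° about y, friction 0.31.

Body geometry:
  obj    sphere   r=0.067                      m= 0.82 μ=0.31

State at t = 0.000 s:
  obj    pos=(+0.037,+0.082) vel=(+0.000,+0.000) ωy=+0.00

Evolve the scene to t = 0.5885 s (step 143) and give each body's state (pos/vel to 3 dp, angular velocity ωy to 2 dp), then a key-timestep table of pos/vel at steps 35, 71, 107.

State at t = 0.5885 s:
  obj    pos=(+0.247,-0.020) vel=(+0.715,-0.347) ωy=+11.86

Key-timestep trajectory:
   step    t(s)  obj.x    obj.z    obj.vx   obj.vz 
     35  0.1440   +0.050  +0.076  +0.175  -0.085
     71  0.2922   +0.089  +0.057  +0.355  -0.172
    107  0.4403   +0.155  +0.025  +0.535  -0.260


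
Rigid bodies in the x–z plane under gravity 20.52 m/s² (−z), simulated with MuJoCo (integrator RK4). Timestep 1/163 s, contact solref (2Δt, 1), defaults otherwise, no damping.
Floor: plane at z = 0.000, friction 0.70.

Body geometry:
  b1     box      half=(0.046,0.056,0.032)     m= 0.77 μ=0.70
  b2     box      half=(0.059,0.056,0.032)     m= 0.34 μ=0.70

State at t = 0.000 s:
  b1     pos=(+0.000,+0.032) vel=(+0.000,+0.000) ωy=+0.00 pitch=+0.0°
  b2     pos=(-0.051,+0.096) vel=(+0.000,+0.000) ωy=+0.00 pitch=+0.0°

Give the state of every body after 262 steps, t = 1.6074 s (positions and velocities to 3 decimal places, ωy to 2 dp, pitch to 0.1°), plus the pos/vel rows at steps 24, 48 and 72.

State at t = 1.6074 s:
  b1     pos=(+0.000,+0.032) vel=(+0.000,+0.000) ωy=+0.00 pitch=+0.0°
  b2     pos=(-0.197,+0.032) vel=(+0.000,+0.000) ωy=+0.00 pitch=+180.0°

Key-timestep trajectory:
   step    t(s)  b1.x    b1.z    b1.vx   b1.vz   b2.x    b2.z    b2.vx   b2.vz 
     24  0.1472   +0.000  +0.032  +0.000  +0.000   -0.070  +0.086  -0.297  -0.303
     48  0.2945   +0.000  +0.032  +0.000  +0.000   -0.128  +0.067  -0.235  -0.027
     72  0.4417   +0.000  +0.032  +0.000  +0.000   -0.170  +0.057  -0.510  -0.297


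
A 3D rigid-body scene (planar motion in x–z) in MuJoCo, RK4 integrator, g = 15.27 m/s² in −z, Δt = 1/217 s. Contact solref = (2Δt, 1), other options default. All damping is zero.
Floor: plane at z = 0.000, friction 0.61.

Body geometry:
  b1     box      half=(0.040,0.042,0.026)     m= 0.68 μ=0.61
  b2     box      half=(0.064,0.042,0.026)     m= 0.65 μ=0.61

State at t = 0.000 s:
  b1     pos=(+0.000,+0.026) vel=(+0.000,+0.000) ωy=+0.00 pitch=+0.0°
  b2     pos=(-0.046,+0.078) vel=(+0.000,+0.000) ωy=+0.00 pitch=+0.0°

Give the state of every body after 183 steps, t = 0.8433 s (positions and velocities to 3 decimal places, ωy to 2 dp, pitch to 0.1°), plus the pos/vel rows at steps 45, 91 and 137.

State at t = 0.8433 s:
  b1     pos=(+0.000,+0.026) vel=(+0.000,+0.000) ωy=+0.00 pitch=+0.0°
  b2     pos=(-0.063,+0.065) vel=(+0.000,+0.000) ωy=+0.01 pitch=-47.1°

Key-timestep trajectory:
   step    t(s)  b1.x    b1.z    b1.vx   b1.vz   b2.x    b2.z    b2.vx   b2.vz 
     45  0.2074   +0.000  +0.026  +0.000  +0.000   -0.071  +0.067  -0.138  +0.062
     91  0.4194   +0.000  +0.026  -0.001  +0.005   -0.062  +0.066  -0.058  +0.000
    137  0.6313   +0.000  +0.026  +0.000  +0.000   -0.063  +0.065  +0.000  +0.000


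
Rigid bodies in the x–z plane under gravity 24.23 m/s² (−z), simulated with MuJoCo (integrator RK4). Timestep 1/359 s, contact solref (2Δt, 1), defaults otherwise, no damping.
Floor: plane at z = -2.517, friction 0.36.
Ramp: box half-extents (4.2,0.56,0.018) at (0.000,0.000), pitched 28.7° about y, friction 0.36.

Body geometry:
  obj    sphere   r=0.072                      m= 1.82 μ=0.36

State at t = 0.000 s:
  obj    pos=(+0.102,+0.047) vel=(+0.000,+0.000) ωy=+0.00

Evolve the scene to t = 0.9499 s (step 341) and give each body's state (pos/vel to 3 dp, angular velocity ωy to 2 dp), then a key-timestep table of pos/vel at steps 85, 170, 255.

State at t = 0.9499 s:
  obj    pos=(+3.391,-1.754) vel=(+6.925,-3.791) ωy=+109.64

Key-timestep trajectory:
   step    t(s)  obj.x    obj.z    obj.vx   obj.vz 
     85  0.2368   +0.306  -0.065  +1.726  -0.945
    170  0.4735   +0.919  -0.401  +3.452  -1.890
    255  0.7103   +1.941  -0.960  +5.178  -2.835


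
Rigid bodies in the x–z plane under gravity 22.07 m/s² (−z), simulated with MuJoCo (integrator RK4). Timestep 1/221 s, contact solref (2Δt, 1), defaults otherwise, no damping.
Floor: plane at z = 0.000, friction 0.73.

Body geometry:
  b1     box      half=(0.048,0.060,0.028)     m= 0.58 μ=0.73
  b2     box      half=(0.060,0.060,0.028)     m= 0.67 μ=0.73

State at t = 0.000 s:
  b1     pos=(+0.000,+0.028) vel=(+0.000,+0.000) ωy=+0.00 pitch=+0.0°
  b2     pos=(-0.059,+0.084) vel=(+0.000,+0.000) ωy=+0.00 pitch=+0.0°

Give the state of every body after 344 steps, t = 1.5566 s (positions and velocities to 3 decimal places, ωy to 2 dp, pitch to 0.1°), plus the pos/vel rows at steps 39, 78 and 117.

State at t = 1.5566 s:
  b1     pos=(+0.000,+0.028) vel=(+0.000,+0.000) ωy=+0.00 pitch=+0.0°
  b2     pos=(-0.119,+0.060) vel=(+0.000,+0.000) ωy=+0.00 pitch=-90.0°

Key-timestep trajectory:
   step    t(s)  b1.x    b1.z    b1.vx   b1.vz   b2.x    b2.z    b2.vx   b2.vz 
     39  0.1765   +0.000  +0.028  +0.000  +0.000   -0.095  +0.066  -0.289  -0.011
     78  0.3529   +0.000  +0.028  +0.000  +0.000   -0.132  +0.064  +0.102  -0.025
    117  0.5294   +0.000  +0.028  +0.000  +0.000   -0.122  +0.061  -0.067  +0.060


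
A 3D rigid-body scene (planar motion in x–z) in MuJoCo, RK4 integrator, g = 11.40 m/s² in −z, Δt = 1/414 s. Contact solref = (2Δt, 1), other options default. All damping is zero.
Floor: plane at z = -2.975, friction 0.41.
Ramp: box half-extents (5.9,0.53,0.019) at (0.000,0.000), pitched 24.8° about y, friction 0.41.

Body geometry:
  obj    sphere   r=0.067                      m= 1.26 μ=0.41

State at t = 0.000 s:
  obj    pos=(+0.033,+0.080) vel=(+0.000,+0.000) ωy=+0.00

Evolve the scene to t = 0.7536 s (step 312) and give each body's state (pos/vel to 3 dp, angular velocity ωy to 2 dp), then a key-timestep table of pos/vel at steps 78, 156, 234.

State at t = 0.7536 s:
  obj    pos=(+0.913,-0.327) vel=(+2.337,-1.080) ωy=+38.41

Key-timestep trajectory:
   step    t(s)  obj.x    obj.z    obj.vx   obj.vz 
     78  0.1884   +0.088  +0.054  +0.584  -0.270
    156  0.3768   +0.253  -0.022  +1.168  -0.540
    234  0.5652   +0.528  -0.149  +1.753  -0.810


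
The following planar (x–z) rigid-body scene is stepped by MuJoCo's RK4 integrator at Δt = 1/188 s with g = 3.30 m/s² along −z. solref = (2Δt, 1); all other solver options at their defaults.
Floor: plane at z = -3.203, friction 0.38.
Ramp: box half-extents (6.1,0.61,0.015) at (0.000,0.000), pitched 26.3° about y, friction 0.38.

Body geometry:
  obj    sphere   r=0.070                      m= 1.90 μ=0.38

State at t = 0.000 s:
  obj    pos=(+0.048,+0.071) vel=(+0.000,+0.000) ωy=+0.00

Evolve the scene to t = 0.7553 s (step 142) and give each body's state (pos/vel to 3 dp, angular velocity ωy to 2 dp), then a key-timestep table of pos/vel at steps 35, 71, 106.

State at t = 0.7553 s:
  obj    pos=(+0.315,-0.061) vel=(+0.707,-0.350) ωy=+11.27

Key-timestep trajectory:
   step    t(s)  obj.x    obj.z    obj.vx   obj.vz 
     35  0.1862   +0.064  +0.063  +0.174  -0.086
     71  0.3777   +0.115  +0.038  +0.354  -0.175
    106  0.5638   +0.197  -0.002  +0.528  -0.261


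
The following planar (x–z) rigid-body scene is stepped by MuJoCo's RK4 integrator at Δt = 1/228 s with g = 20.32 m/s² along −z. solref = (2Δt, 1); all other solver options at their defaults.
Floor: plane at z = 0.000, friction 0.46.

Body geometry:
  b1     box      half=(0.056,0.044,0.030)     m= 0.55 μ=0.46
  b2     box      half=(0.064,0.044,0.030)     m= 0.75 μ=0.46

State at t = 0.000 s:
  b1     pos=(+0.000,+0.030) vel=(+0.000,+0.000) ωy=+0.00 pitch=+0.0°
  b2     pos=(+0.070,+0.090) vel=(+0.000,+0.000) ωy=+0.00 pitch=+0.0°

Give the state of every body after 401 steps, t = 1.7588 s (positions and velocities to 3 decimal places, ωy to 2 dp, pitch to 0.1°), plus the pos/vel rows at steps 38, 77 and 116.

State at t = 1.7588 s:
  b1     pos=(+0.000,+0.030) vel=(+0.000,+0.000) ωy=+0.00 pitch=+0.0°
  b2     pos=(+0.137,+0.064) vel=(+0.000,+0.000) ωy=+0.00 pitch=+90.0°

Key-timestep trajectory:
   step    t(s)  b1.x    b1.z    b1.vx   b1.vz   b2.x    b2.z    b2.vx   b2.vz 
     38  0.1667   +0.000  +0.030  +0.000  +0.000   +0.103  +0.070  +0.235  +0.029
     77  0.3377   +0.000  +0.030  +0.000  +0.000   +0.147  +0.068  +0.051  +0.017
    116  0.5088   +0.000  +0.030  +0.000  +0.000   +0.136  +0.064  +0.209  -0.078


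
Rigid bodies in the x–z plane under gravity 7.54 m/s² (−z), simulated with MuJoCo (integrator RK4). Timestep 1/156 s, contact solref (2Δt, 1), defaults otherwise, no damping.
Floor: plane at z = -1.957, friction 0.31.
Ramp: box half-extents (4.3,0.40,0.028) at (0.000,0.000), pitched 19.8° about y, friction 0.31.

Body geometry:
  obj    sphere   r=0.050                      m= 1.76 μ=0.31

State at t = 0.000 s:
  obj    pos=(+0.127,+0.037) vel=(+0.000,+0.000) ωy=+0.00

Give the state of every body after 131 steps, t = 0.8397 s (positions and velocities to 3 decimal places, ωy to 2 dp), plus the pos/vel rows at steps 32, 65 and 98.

State at t = 0.8397 s:
  obj    pos=(+0.732,-0.181) vel=(+1.441,-0.519) ωy=+30.63

Key-timestep trajectory:
   step    t(s)  obj.x    obj.z    obj.vx   obj.vz 
     32  0.2051   +0.163  +0.024  +0.352  -0.127
     65  0.4167   +0.276  -0.017  +0.715  -0.258
     98  0.6282   +0.466  -0.085  +1.078  -0.388


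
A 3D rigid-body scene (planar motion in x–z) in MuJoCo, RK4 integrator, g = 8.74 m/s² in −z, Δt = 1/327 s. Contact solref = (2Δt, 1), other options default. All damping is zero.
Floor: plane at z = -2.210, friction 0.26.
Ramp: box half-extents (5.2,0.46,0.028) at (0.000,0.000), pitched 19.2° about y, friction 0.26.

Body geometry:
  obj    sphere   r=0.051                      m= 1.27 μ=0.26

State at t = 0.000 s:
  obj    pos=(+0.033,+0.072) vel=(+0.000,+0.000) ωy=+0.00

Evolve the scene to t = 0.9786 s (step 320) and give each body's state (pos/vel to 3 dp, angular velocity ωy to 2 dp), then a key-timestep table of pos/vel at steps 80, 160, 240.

State at t = 0.9786 s:
  obj    pos=(+0.961,-0.251) vel=(+1.897,-0.661) ωy=+39.39

Key-timestep trajectory:
   step    t(s)  obj.x    obj.z    obj.vx   obj.vz 
     80  0.2446   +0.091  +0.052  +0.474  -0.165
    160  0.4893   +0.265  -0.009  +0.949  -0.330
    240  0.7339   +0.555  -0.110  +1.423  -0.496


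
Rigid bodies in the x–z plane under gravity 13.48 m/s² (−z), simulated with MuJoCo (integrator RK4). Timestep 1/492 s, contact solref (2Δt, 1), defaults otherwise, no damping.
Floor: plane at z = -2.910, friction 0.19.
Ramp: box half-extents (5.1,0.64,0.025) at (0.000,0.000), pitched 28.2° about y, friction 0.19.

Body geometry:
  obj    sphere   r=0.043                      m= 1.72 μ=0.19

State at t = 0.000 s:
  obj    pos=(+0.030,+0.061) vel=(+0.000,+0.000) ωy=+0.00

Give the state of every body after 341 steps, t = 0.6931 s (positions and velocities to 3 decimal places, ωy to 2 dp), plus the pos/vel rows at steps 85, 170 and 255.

State at t = 0.6931 s:
  obj    pos=(+0.993,-0.455) vel=(+2.779,-1.490) ωy=+73.33

Key-timestep trajectory:
   step    t(s)  obj.x    obj.z    obj.vx   obj.vz 
     85  0.1728   +0.090  +0.029  +0.693  -0.372
    170  0.3455   +0.269  -0.067  +1.386  -0.743
    255  0.5183   +0.569  -0.228  +2.078  -1.114


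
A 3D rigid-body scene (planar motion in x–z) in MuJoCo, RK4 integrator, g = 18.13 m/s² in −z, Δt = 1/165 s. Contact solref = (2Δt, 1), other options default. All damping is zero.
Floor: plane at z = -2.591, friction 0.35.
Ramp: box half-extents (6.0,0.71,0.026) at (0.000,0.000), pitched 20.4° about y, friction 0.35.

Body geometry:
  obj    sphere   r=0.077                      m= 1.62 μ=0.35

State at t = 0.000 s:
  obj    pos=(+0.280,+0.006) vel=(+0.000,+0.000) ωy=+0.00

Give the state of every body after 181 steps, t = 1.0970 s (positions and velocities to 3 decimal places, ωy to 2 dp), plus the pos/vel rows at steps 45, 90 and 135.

State at t = 1.0970 s:
  obj    pos=(+2.826,-0.941) vel=(+4.641,-1.726) ωy=+64.30

Key-timestep trajectory:
   step    t(s)  obj.x    obj.z    obj.vx   obj.vz 
     45  0.2727   +0.437  -0.053  +1.154  -0.429
     90  0.5455   +0.909  -0.228  +2.308  -0.858
    135  0.8182   +1.696  -0.521  +3.462  -1.287


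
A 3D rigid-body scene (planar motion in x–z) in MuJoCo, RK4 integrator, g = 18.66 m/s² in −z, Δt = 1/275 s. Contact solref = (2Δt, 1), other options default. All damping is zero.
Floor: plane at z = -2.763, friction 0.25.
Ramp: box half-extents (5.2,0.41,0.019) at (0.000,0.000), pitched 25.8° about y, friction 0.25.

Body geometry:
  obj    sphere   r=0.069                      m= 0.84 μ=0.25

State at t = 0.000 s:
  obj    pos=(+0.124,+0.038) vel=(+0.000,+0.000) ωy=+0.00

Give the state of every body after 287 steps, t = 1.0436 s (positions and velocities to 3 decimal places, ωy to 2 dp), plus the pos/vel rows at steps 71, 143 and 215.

State at t = 1.0436 s:
  obj    pos=(+2.968,-1.337) vel=(+5.451,-2.635) ωy=+87.73

Key-timestep trajectory:
   step    t(s)  obj.x    obj.z    obj.vx   obj.vz 
     71  0.2582   +0.298  -0.046  +1.349  -0.652
    143  0.5200   +0.830  -0.304  +2.716  -1.313
    215  0.7818   +1.720  -0.734  +4.083  -1.974


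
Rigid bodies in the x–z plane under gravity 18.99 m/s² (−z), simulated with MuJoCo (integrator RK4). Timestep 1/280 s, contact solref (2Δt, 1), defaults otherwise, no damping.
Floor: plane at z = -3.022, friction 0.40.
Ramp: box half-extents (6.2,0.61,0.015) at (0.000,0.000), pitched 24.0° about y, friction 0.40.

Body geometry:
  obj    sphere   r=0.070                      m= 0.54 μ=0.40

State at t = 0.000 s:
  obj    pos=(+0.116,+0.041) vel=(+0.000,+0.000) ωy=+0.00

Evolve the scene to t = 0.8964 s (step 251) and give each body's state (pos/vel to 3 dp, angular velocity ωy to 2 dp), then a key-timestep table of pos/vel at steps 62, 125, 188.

State at t = 0.8964 s:
  obj    pos=(+2.141,-0.860) vel=(+4.518,-2.012) ωy=+70.64

Key-timestep trajectory:
   step    t(s)  obj.x    obj.z    obj.vx   obj.vz 
     62  0.2214   +0.240  -0.014  +1.116  -0.497
    125  0.4464   +0.618  -0.182  +2.250  -1.002
    188  0.6714   +1.252  -0.465  +3.384  -1.507


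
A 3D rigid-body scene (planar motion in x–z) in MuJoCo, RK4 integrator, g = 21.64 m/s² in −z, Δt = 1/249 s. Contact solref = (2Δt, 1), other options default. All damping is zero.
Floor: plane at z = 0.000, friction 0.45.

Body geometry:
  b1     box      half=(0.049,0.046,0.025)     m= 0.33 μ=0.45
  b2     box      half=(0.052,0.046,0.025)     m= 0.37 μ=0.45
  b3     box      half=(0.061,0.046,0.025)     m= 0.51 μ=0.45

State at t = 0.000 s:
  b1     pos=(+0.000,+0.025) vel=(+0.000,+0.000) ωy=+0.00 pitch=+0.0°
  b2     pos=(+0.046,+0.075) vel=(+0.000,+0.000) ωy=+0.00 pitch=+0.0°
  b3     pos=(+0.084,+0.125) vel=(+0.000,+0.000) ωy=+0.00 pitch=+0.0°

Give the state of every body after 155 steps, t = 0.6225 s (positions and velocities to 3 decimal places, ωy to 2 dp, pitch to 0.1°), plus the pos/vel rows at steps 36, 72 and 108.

State at t = 0.6225 s:
  b1     pos=(+0.000,+0.025) vel=(+0.000,+0.000) ωy=+0.00 pitch=+0.0°
  b2     pos=(+0.097,+0.052) vel=(+0.000,+0.000) ωy=+0.00 pitch=+90.0°
  b3     pos=(+0.266,+0.025) vel=(+0.000,+0.000) ωy=+0.00 pitch=+180.0°

Key-timestep trajectory:
   step    t(s)  b1.x    b1.z    b1.vx   b1.vz   b2.x    b2.z    b2.vx   b2.vz   b3.x    b3.z    b3.vx   b3.vz 
     36  0.1446   +0.000  +0.025  +0.000  +0.000   +0.070  +0.063  +0.371  -0.542   +0.137  +0.059  +0.363  -0.184
     72  0.2892   +0.000  +0.025  +0.000  +0.000   +0.106  +0.056  -0.048  -0.014   +0.190  +0.065  +0.250  +0.048
    108  0.4337   +0.000  +0.025  +0.000  +0.000   +0.098  +0.052  +0.036  +0.037   +0.225  +0.061  +0.402  -0.144


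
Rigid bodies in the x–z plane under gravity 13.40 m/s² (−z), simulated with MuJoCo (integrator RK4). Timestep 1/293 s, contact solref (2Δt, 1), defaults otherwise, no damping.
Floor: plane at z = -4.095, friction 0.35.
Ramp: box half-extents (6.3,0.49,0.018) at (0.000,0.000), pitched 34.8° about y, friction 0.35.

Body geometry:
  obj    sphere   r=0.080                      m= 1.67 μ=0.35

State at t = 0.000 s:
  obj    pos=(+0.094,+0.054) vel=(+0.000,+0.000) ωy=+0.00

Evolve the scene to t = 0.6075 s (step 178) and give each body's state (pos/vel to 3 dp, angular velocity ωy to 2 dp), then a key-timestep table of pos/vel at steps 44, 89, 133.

State at t = 0.6075 s:
  obj    pos=(+0.922,-0.521) vel=(+2.725,-1.894) ωy=+41.47

Key-timestep trajectory:
   step    t(s)  obj.x    obj.z    obj.vx   obj.vz 
     44  0.1502   +0.145  +0.019  +0.674  -0.468
     89  0.3038   +0.301  -0.090  +1.363  -0.947
    133  0.4539   +0.556  -0.267  +2.036  -1.415


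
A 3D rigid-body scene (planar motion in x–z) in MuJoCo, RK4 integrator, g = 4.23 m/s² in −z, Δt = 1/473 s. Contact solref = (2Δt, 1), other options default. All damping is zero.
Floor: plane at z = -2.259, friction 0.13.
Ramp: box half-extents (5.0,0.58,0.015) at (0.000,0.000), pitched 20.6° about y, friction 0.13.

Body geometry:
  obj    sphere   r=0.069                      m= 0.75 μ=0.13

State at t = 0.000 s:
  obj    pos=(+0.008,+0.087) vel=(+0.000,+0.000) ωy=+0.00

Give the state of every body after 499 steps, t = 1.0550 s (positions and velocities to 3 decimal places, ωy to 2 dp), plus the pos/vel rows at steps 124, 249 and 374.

State at t = 1.0550 s:
  obj    pos=(+0.562,-0.121) vel=(+1.050,-0.395) ωy=+16.25

Key-timestep trajectory:
   step    t(s)  obj.x    obj.z    obj.vx   obj.vz 
    124  0.2622   +0.042  +0.074  +0.261  -0.098
    249  0.5264   +0.146  +0.035  +0.524  -0.197
    374  0.7907   +0.319  -0.030  +0.787  -0.296


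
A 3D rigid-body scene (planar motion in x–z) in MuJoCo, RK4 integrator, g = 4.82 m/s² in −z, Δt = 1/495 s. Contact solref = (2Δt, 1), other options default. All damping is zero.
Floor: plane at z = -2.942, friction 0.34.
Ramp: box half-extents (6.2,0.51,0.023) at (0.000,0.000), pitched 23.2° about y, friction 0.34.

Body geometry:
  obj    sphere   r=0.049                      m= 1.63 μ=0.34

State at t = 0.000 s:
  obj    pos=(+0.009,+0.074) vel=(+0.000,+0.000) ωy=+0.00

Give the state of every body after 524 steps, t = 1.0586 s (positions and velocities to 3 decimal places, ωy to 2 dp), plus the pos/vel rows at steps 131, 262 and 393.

State at t = 1.0586 s:
  obj    pos=(+0.708,-0.225) vel=(+1.320,-0.566) ωy=+29.30

Key-timestep trajectory:
   step    t(s)  obj.x    obj.z    obj.vx   obj.vz 
    131  0.2646   +0.053  +0.056  +0.330  -0.141
    262  0.5293   +0.184  +0.000  +0.660  -0.283
    393  0.7939   +0.402  -0.094  +0.990  -0.424


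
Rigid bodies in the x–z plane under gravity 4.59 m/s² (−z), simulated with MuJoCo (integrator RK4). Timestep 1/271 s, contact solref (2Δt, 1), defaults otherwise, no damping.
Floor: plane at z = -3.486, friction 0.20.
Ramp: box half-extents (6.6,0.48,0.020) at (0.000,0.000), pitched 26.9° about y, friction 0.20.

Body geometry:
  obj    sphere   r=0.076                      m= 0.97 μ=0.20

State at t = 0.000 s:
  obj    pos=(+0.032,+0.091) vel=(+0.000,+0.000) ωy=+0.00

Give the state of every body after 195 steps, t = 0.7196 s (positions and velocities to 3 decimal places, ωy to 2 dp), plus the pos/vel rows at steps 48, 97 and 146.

State at t = 0.7196 s:
  obj    pos=(+0.375,-0.082) vel=(+0.952,-0.483) ωy=+14.04

Key-timestep trajectory:
   step    t(s)  obj.x    obj.z    obj.vx   obj.vz 
     48  0.1771   +0.053  +0.081  +0.234  -0.119
     97  0.3579   +0.117  +0.048  +0.474  -0.240
    146  0.5387   +0.224  -0.006  +0.713  -0.362


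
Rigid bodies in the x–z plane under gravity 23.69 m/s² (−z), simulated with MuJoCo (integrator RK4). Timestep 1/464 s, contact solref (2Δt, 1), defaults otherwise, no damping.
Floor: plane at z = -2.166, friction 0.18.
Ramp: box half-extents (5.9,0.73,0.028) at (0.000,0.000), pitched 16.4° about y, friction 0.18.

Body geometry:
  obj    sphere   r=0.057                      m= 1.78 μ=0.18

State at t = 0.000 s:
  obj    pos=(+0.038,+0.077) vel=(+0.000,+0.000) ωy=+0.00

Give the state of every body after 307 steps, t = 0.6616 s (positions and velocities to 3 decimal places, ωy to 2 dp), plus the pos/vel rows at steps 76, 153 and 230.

State at t = 0.6616 s:
  obj    pos=(+1.041,-0.218) vel=(+3.033,-0.893) ωy=+55.45

Key-timestep trajectory:
   step    t(s)  obj.x    obj.z    obj.vx   obj.vz 
     76  0.1638   +0.100  +0.059  +0.751  -0.221
    153  0.3297   +0.287  +0.004  +1.511  -0.445
    230  0.4957   +0.601  -0.088  +2.272  -0.669


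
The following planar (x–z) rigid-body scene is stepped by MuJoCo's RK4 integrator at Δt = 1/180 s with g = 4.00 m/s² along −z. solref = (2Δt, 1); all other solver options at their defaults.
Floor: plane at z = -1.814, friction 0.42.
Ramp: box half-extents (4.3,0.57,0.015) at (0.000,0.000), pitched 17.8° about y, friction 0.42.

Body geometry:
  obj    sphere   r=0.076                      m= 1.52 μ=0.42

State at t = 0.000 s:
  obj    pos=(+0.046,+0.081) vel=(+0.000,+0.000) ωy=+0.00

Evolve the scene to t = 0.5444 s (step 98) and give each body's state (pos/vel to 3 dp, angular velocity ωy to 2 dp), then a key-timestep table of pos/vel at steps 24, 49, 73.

State at t = 0.5444 s:
  obj    pos=(+0.169,+0.041) vel=(+0.453,-0.145) ωy=+6.25

Key-timestep trajectory:
   step    t(s)  obj.x    obj.z    obj.vx   obj.vz 
     24  0.1333   +0.053  +0.078  +0.111  -0.036
     49  0.2722   +0.077  +0.071  +0.226  -0.073
     73  0.4056   +0.114  +0.059  +0.337  -0.108


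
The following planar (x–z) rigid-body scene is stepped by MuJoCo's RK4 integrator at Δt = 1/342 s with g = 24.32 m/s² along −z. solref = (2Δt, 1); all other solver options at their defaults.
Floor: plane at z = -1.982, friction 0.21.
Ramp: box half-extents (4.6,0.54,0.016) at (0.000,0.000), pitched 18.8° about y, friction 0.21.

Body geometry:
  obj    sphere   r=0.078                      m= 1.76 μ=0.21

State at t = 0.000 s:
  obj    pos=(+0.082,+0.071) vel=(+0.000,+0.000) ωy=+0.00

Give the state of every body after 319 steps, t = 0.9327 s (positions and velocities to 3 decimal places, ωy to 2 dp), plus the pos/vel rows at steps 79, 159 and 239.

State at t = 0.9327 s:
  obj    pos=(+2.388,-0.714) vel=(+4.943,-1.683) ωy=+66.94

Key-timestep trajectory:
   step    t(s)  obj.x    obj.z    obj.vx   obj.vz 
     79  0.2310   +0.224  +0.023  +1.224  -0.417
    159  0.4649   +0.655  -0.124  +2.464  -0.839
    239  0.6988   +1.376  -0.369  +3.704  -1.261


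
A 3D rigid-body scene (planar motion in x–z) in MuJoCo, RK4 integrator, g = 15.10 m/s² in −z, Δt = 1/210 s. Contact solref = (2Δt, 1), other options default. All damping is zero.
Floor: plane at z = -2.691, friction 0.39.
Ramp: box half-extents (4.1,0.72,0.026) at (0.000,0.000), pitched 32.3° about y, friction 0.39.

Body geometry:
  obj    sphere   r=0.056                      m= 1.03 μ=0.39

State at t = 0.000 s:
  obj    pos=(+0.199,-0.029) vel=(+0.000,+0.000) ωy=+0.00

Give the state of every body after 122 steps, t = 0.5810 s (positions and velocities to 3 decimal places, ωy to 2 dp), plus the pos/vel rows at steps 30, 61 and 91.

State at t = 0.5810 s:
  obj    pos=(+1.021,-0.549) vel=(+2.830,-1.789) ωy=+59.77

Key-timestep trajectory:
   step    t(s)  obj.x    obj.z    obj.vx   obj.vz 
     30  0.1429   +0.249  -0.060  +0.696  -0.440
     61  0.2905   +0.405  -0.159  +1.415  -0.895
     91  0.4333   +0.657  -0.318  +2.111  -1.335


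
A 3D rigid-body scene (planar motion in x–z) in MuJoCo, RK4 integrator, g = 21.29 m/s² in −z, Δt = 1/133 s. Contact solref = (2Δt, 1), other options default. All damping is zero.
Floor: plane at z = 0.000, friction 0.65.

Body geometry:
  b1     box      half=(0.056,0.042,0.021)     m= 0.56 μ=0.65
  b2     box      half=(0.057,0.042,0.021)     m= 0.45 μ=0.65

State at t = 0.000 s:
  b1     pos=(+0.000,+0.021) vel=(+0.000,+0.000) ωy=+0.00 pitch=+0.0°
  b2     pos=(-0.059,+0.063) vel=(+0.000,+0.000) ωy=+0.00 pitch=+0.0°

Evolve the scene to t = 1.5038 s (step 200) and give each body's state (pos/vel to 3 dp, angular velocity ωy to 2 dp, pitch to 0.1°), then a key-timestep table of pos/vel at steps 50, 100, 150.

State at t = 1.5038 s:
  b1     pos=(+0.001,+0.021) vel=(+0.001,+0.000) ωy=+0.00 pitch=+0.0°
  b2     pos=(-0.072,+0.054) vel=(-0.001,-0.001) ωy=+0.04 pitch=-42.9°

Key-timestep trajectory:
   step    t(s)  b1.x    b1.z    b1.vx   b1.vz   b2.x    b2.z    b2.vx   b2.vz 
     50  0.3759   +0.000  +0.021  +0.002  +0.000   -0.072  +0.055  +0.003  +0.004
    100  0.7519   +0.001  +0.021  +0.001  +0.000   -0.072  +0.055  +0.000  -0.001
    150  1.1278   +0.001  +0.021  +0.001  +0.000   -0.072  +0.055  +0.000  -0.001


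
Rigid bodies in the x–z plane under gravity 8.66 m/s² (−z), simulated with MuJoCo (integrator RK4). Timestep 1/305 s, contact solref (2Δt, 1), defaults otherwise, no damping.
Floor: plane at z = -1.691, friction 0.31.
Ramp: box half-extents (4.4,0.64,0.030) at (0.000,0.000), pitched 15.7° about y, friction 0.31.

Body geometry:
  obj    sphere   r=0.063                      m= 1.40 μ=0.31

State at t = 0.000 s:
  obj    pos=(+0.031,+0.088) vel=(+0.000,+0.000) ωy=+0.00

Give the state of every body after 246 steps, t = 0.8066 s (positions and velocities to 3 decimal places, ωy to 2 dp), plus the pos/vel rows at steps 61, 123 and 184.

State at t = 0.8066 s:
  obj    pos=(+0.555,-0.059) vel=(+1.300,-0.365) ωy=+21.43

Key-timestep trajectory:
   step    t(s)  obj.x    obj.z    obj.vx   obj.vz 
     61  0.2000   +0.063  +0.079  +0.322  -0.091
    123  0.4033   +0.162  +0.051  +0.650  -0.183
    184  0.6033   +0.324  +0.005  +0.972  -0.273


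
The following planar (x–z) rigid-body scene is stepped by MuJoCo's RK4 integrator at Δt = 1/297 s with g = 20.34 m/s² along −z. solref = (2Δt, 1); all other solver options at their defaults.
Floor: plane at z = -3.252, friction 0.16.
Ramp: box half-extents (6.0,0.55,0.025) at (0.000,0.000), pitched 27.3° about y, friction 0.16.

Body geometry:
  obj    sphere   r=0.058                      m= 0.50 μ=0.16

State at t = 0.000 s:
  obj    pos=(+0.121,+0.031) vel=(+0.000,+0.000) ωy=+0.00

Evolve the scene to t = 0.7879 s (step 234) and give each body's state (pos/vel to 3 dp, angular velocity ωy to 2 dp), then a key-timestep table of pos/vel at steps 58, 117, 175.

State at t = 0.7879 s:
  obj    pos=(+1.959,-0.918) vel=(+4.666,-2.408) ωy=+90.49

Key-timestep trajectory:
   step    t(s)  obj.x    obj.z    obj.vx   obj.vz 
     58  0.1953   +0.234  -0.027  +1.157  -0.597
    117  0.3939   +0.581  -0.206  +2.333  -1.204
    175  0.5892   +1.149  -0.500  +3.489  -1.801


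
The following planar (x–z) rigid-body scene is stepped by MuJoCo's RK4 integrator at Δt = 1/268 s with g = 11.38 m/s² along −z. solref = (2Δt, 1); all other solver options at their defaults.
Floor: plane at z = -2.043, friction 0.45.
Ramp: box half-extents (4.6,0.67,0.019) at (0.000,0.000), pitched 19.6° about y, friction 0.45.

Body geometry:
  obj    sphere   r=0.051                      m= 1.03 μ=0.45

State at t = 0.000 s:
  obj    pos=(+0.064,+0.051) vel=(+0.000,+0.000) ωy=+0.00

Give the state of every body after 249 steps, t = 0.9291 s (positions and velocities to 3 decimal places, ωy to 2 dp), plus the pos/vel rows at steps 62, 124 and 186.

State at t = 0.9291 s:
  obj    pos=(+1.173,-0.343) vel=(+2.387,-0.850) ωy=+49.67

Key-timestep trajectory:
   step    t(s)  obj.x    obj.z    obj.vx   obj.vz 
     62  0.2313   +0.133  +0.027  +0.594  -0.212
    124  0.4627   +0.339  -0.046  +1.189  -0.423
    186  0.6940   +0.683  -0.169  +1.783  -0.635
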